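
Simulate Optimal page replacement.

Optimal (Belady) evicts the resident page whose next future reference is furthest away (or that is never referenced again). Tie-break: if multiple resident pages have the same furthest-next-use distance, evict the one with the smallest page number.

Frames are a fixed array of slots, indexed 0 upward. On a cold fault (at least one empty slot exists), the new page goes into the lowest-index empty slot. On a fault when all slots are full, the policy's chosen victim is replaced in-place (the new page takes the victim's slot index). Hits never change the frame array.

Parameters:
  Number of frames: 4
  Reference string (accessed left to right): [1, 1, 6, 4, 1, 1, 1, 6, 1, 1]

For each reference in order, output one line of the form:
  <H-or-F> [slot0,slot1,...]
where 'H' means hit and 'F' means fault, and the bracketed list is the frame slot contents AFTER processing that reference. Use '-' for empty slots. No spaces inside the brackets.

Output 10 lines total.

F [1,-,-,-]
H [1,-,-,-]
F [1,6,-,-]
F [1,6,4,-]
H [1,6,4,-]
H [1,6,4,-]
H [1,6,4,-]
H [1,6,4,-]
H [1,6,4,-]
H [1,6,4,-]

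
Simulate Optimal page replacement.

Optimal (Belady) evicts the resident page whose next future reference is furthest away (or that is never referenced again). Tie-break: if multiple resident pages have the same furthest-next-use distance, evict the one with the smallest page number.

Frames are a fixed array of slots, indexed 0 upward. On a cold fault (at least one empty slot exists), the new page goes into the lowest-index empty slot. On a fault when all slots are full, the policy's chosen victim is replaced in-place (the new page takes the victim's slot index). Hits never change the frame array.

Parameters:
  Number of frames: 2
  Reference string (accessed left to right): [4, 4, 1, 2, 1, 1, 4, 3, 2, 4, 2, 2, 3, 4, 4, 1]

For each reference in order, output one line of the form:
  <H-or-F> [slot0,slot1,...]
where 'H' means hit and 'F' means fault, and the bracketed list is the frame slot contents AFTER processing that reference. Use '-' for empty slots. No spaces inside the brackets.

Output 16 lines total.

F [4,-]
H [4,-]
F [4,1]
F [2,1]
H [2,1]
H [2,1]
F [2,4]
F [2,3]
H [2,3]
F [2,4]
H [2,4]
H [2,4]
F [3,4]
H [3,4]
H [3,4]
F [1,4]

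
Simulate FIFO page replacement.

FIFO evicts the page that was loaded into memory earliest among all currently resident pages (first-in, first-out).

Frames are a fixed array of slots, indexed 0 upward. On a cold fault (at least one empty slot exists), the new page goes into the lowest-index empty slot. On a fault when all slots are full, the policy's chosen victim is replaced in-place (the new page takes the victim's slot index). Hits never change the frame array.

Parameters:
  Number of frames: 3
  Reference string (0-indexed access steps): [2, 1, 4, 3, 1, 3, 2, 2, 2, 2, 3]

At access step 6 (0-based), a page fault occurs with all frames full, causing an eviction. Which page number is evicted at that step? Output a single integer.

Answer: 1

Derivation:
Step 0: ref 2 -> FAULT, frames=[2,-,-]
Step 1: ref 1 -> FAULT, frames=[2,1,-]
Step 2: ref 4 -> FAULT, frames=[2,1,4]
Step 3: ref 3 -> FAULT, evict 2, frames=[3,1,4]
Step 4: ref 1 -> HIT, frames=[3,1,4]
Step 5: ref 3 -> HIT, frames=[3,1,4]
Step 6: ref 2 -> FAULT, evict 1, frames=[3,2,4]
At step 6: evicted page 1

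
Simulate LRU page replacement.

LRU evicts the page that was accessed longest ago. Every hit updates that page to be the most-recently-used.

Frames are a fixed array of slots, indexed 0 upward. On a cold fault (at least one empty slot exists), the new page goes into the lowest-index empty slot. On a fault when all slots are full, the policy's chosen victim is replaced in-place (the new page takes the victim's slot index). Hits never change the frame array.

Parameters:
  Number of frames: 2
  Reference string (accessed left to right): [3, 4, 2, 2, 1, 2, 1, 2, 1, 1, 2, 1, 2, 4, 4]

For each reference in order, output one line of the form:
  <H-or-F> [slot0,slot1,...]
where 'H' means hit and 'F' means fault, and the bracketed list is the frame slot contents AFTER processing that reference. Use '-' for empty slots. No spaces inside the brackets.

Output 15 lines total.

F [3,-]
F [3,4]
F [2,4]
H [2,4]
F [2,1]
H [2,1]
H [2,1]
H [2,1]
H [2,1]
H [2,1]
H [2,1]
H [2,1]
H [2,1]
F [2,4]
H [2,4]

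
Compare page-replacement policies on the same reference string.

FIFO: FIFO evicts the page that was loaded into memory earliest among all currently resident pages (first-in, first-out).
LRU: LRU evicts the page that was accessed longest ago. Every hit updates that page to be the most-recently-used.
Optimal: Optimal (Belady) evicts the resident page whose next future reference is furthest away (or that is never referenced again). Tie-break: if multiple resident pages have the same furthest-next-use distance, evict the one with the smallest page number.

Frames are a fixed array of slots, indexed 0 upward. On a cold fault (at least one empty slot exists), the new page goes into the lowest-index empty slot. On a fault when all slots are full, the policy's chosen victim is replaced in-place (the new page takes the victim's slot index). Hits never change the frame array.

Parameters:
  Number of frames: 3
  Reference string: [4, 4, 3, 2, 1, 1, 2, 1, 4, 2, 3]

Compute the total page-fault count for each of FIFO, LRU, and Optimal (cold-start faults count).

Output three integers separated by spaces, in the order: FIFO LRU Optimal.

Answer: 6 6 5

Derivation:
--- FIFO ---
  step 0: ref 4 -> FAULT, frames=[4,-,-] (faults so far: 1)
  step 1: ref 4 -> HIT, frames=[4,-,-] (faults so far: 1)
  step 2: ref 3 -> FAULT, frames=[4,3,-] (faults so far: 2)
  step 3: ref 2 -> FAULT, frames=[4,3,2] (faults so far: 3)
  step 4: ref 1 -> FAULT, evict 4, frames=[1,3,2] (faults so far: 4)
  step 5: ref 1 -> HIT, frames=[1,3,2] (faults so far: 4)
  step 6: ref 2 -> HIT, frames=[1,3,2] (faults so far: 4)
  step 7: ref 1 -> HIT, frames=[1,3,2] (faults so far: 4)
  step 8: ref 4 -> FAULT, evict 3, frames=[1,4,2] (faults so far: 5)
  step 9: ref 2 -> HIT, frames=[1,4,2] (faults so far: 5)
  step 10: ref 3 -> FAULT, evict 2, frames=[1,4,3] (faults so far: 6)
  FIFO total faults: 6
--- LRU ---
  step 0: ref 4 -> FAULT, frames=[4,-,-] (faults so far: 1)
  step 1: ref 4 -> HIT, frames=[4,-,-] (faults so far: 1)
  step 2: ref 3 -> FAULT, frames=[4,3,-] (faults so far: 2)
  step 3: ref 2 -> FAULT, frames=[4,3,2] (faults so far: 3)
  step 4: ref 1 -> FAULT, evict 4, frames=[1,3,2] (faults so far: 4)
  step 5: ref 1 -> HIT, frames=[1,3,2] (faults so far: 4)
  step 6: ref 2 -> HIT, frames=[1,3,2] (faults so far: 4)
  step 7: ref 1 -> HIT, frames=[1,3,2] (faults so far: 4)
  step 8: ref 4 -> FAULT, evict 3, frames=[1,4,2] (faults so far: 5)
  step 9: ref 2 -> HIT, frames=[1,4,2] (faults so far: 5)
  step 10: ref 3 -> FAULT, evict 1, frames=[3,4,2] (faults so far: 6)
  LRU total faults: 6
--- Optimal ---
  step 0: ref 4 -> FAULT, frames=[4,-,-] (faults so far: 1)
  step 1: ref 4 -> HIT, frames=[4,-,-] (faults so far: 1)
  step 2: ref 3 -> FAULT, frames=[4,3,-] (faults so far: 2)
  step 3: ref 2 -> FAULT, frames=[4,3,2] (faults so far: 3)
  step 4: ref 1 -> FAULT, evict 3, frames=[4,1,2] (faults so far: 4)
  step 5: ref 1 -> HIT, frames=[4,1,2] (faults so far: 4)
  step 6: ref 2 -> HIT, frames=[4,1,2] (faults so far: 4)
  step 7: ref 1 -> HIT, frames=[4,1,2] (faults so far: 4)
  step 8: ref 4 -> HIT, frames=[4,1,2] (faults so far: 4)
  step 9: ref 2 -> HIT, frames=[4,1,2] (faults so far: 4)
  step 10: ref 3 -> FAULT, evict 1, frames=[4,3,2] (faults so far: 5)
  Optimal total faults: 5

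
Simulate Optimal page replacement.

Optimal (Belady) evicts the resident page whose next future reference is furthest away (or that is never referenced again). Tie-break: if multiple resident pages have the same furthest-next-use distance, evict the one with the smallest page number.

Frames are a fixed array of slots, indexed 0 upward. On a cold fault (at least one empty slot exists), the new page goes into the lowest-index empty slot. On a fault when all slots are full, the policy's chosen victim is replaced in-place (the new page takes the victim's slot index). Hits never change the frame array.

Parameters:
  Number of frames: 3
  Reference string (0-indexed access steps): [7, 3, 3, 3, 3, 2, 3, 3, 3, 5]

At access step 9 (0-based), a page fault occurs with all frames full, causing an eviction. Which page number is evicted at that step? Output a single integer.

Step 0: ref 7 -> FAULT, frames=[7,-,-]
Step 1: ref 3 -> FAULT, frames=[7,3,-]
Step 2: ref 3 -> HIT, frames=[7,3,-]
Step 3: ref 3 -> HIT, frames=[7,3,-]
Step 4: ref 3 -> HIT, frames=[7,3,-]
Step 5: ref 2 -> FAULT, frames=[7,3,2]
Step 6: ref 3 -> HIT, frames=[7,3,2]
Step 7: ref 3 -> HIT, frames=[7,3,2]
Step 8: ref 3 -> HIT, frames=[7,3,2]
Step 9: ref 5 -> FAULT, evict 2, frames=[7,3,5]
At step 9: evicted page 2

Answer: 2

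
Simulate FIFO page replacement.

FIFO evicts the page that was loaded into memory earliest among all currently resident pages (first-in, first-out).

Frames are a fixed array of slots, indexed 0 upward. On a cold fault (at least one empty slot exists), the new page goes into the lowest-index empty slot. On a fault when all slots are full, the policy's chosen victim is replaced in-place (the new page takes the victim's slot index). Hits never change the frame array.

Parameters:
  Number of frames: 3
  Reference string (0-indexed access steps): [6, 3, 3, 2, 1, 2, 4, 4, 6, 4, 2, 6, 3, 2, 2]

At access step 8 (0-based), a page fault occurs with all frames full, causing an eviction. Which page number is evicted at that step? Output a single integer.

Step 0: ref 6 -> FAULT, frames=[6,-,-]
Step 1: ref 3 -> FAULT, frames=[6,3,-]
Step 2: ref 3 -> HIT, frames=[6,3,-]
Step 3: ref 2 -> FAULT, frames=[6,3,2]
Step 4: ref 1 -> FAULT, evict 6, frames=[1,3,2]
Step 5: ref 2 -> HIT, frames=[1,3,2]
Step 6: ref 4 -> FAULT, evict 3, frames=[1,4,2]
Step 7: ref 4 -> HIT, frames=[1,4,2]
Step 8: ref 6 -> FAULT, evict 2, frames=[1,4,6]
At step 8: evicted page 2

Answer: 2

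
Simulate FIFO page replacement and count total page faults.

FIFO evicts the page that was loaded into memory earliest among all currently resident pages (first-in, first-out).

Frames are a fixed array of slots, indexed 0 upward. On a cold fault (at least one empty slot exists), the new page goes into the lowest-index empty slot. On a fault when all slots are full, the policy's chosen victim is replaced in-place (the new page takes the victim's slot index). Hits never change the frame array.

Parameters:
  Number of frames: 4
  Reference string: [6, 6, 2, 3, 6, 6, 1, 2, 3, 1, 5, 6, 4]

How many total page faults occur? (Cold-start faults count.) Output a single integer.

Step 0: ref 6 → FAULT, frames=[6,-,-,-]
Step 1: ref 6 → HIT, frames=[6,-,-,-]
Step 2: ref 2 → FAULT, frames=[6,2,-,-]
Step 3: ref 3 → FAULT, frames=[6,2,3,-]
Step 4: ref 6 → HIT, frames=[6,2,3,-]
Step 5: ref 6 → HIT, frames=[6,2,3,-]
Step 6: ref 1 → FAULT, frames=[6,2,3,1]
Step 7: ref 2 → HIT, frames=[6,2,3,1]
Step 8: ref 3 → HIT, frames=[6,2,3,1]
Step 9: ref 1 → HIT, frames=[6,2,3,1]
Step 10: ref 5 → FAULT (evict 6), frames=[5,2,3,1]
Step 11: ref 6 → FAULT (evict 2), frames=[5,6,3,1]
Step 12: ref 4 → FAULT (evict 3), frames=[5,6,4,1]
Total faults: 7

Answer: 7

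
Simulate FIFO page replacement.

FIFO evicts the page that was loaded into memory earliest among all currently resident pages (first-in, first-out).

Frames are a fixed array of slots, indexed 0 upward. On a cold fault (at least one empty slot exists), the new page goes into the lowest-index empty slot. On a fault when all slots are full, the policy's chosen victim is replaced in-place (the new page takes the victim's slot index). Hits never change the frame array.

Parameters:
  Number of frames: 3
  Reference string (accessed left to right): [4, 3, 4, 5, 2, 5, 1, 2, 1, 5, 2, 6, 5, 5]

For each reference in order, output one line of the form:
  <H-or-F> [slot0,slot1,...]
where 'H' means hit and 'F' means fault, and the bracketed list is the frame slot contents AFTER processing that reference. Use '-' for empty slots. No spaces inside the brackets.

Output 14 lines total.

F [4,-,-]
F [4,3,-]
H [4,3,-]
F [4,3,5]
F [2,3,5]
H [2,3,5]
F [2,1,5]
H [2,1,5]
H [2,1,5]
H [2,1,5]
H [2,1,5]
F [2,1,6]
F [5,1,6]
H [5,1,6]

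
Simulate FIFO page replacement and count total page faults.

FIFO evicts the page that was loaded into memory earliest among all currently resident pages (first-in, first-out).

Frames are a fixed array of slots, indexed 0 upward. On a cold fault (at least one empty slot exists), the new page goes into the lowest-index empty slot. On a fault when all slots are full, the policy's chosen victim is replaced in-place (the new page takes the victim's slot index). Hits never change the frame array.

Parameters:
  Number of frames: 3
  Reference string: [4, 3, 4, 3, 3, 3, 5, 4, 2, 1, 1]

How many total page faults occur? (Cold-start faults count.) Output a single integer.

Answer: 5

Derivation:
Step 0: ref 4 → FAULT, frames=[4,-,-]
Step 1: ref 3 → FAULT, frames=[4,3,-]
Step 2: ref 4 → HIT, frames=[4,3,-]
Step 3: ref 3 → HIT, frames=[4,3,-]
Step 4: ref 3 → HIT, frames=[4,3,-]
Step 5: ref 3 → HIT, frames=[4,3,-]
Step 6: ref 5 → FAULT, frames=[4,3,5]
Step 7: ref 4 → HIT, frames=[4,3,5]
Step 8: ref 2 → FAULT (evict 4), frames=[2,3,5]
Step 9: ref 1 → FAULT (evict 3), frames=[2,1,5]
Step 10: ref 1 → HIT, frames=[2,1,5]
Total faults: 5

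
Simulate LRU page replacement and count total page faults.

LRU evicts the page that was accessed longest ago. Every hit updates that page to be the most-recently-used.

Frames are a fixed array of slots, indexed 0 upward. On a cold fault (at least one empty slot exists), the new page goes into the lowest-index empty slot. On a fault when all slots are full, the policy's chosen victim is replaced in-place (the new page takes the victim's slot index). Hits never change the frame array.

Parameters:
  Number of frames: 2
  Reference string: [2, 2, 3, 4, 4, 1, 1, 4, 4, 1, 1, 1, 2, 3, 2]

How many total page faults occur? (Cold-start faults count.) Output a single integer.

Answer: 6

Derivation:
Step 0: ref 2 → FAULT, frames=[2,-]
Step 1: ref 2 → HIT, frames=[2,-]
Step 2: ref 3 → FAULT, frames=[2,3]
Step 3: ref 4 → FAULT (evict 2), frames=[4,3]
Step 4: ref 4 → HIT, frames=[4,3]
Step 5: ref 1 → FAULT (evict 3), frames=[4,1]
Step 6: ref 1 → HIT, frames=[4,1]
Step 7: ref 4 → HIT, frames=[4,1]
Step 8: ref 4 → HIT, frames=[4,1]
Step 9: ref 1 → HIT, frames=[4,1]
Step 10: ref 1 → HIT, frames=[4,1]
Step 11: ref 1 → HIT, frames=[4,1]
Step 12: ref 2 → FAULT (evict 4), frames=[2,1]
Step 13: ref 3 → FAULT (evict 1), frames=[2,3]
Step 14: ref 2 → HIT, frames=[2,3]
Total faults: 6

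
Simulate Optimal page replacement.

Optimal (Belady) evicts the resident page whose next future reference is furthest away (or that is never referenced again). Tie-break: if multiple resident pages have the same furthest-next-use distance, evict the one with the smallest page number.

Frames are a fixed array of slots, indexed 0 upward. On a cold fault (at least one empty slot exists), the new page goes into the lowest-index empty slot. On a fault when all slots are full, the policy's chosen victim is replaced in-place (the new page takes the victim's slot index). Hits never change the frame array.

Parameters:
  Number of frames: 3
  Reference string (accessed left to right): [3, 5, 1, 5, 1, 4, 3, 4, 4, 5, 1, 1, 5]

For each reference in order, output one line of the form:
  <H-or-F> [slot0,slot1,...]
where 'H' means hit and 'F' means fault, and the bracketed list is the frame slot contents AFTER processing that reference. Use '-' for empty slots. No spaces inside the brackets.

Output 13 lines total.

F [3,-,-]
F [3,5,-]
F [3,5,1]
H [3,5,1]
H [3,5,1]
F [3,5,4]
H [3,5,4]
H [3,5,4]
H [3,5,4]
H [3,5,4]
F [1,5,4]
H [1,5,4]
H [1,5,4]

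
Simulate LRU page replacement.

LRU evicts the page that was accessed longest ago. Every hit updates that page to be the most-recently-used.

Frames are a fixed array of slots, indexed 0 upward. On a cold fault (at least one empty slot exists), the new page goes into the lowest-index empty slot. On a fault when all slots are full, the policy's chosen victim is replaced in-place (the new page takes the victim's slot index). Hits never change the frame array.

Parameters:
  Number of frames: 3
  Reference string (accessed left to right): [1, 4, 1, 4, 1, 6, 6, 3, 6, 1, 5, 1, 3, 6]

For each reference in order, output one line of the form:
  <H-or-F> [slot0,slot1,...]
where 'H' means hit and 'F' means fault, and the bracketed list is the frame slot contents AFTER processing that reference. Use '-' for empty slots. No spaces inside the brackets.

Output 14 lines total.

F [1,-,-]
F [1,4,-]
H [1,4,-]
H [1,4,-]
H [1,4,-]
F [1,4,6]
H [1,4,6]
F [1,3,6]
H [1,3,6]
H [1,3,6]
F [1,5,6]
H [1,5,6]
F [1,5,3]
F [1,6,3]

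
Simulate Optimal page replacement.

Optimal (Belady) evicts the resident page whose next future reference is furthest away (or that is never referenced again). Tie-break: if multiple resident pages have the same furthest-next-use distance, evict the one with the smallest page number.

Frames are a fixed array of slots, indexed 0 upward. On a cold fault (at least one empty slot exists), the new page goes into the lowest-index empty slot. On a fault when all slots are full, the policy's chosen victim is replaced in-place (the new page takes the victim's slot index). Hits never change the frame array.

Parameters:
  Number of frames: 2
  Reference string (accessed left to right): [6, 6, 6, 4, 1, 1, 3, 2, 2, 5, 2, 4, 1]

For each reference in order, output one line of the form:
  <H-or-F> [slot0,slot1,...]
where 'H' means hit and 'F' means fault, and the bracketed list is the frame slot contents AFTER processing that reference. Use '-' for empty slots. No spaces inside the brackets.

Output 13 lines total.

F [6,-]
H [6,-]
H [6,-]
F [6,4]
F [1,4]
H [1,4]
F [3,4]
F [2,4]
H [2,4]
F [2,5]
H [2,5]
F [4,5]
F [1,5]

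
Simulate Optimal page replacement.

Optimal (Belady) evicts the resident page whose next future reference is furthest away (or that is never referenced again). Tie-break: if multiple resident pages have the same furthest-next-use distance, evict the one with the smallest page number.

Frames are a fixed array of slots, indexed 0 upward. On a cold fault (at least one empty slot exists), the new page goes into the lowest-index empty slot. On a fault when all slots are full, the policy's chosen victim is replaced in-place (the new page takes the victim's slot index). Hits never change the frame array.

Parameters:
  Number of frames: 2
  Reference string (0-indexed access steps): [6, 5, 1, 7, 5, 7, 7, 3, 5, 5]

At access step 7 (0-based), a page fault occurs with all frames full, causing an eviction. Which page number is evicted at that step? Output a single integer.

Step 0: ref 6 -> FAULT, frames=[6,-]
Step 1: ref 5 -> FAULT, frames=[6,5]
Step 2: ref 1 -> FAULT, evict 6, frames=[1,5]
Step 3: ref 7 -> FAULT, evict 1, frames=[7,5]
Step 4: ref 5 -> HIT, frames=[7,5]
Step 5: ref 7 -> HIT, frames=[7,5]
Step 6: ref 7 -> HIT, frames=[7,5]
Step 7: ref 3 -> FAULT, evict 7, frames=[3,5]
At step 7: evicted page 7

Answer: 7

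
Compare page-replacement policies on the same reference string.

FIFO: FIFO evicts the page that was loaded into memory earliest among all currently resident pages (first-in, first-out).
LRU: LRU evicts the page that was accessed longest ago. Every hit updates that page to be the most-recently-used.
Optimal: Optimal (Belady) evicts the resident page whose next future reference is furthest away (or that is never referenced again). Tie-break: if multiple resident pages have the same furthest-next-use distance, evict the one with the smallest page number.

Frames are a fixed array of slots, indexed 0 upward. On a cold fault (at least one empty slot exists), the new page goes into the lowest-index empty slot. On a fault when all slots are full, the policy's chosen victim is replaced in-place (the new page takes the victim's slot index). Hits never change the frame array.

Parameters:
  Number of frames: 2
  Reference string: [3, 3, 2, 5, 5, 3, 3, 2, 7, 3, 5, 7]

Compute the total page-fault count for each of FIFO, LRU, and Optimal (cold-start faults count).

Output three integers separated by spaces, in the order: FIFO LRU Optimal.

--- FIFO ---
  step 0: ref 3 -> FAULT, frames=[3,-] (faults so far: 1)
  step 1: ref 3 -> HIT, frames=[3,-] (faults so far: 1)
  step 2: ref 2 -> FAULT, frames=[3,2] (faults so far: 2)
  step 3: ref 5 -> FAULT, evict 3, frames=[5,2] (faults so far: 3)
  step 4: ref 5 -> HIT, frames=[5,2] (faults so far: 3)
  step 5: ref 3 -> FAULT, evict 2, frames=[5,3] (faults so far: 4)
  step 6: ref 3 -> HIT, frames=[5,3] (faults so far: 4)
  step 7: ref 2 -> FAULT, evict 5, frames=[2,3] (faults so far: 5)
  step 8: ref 7 -> FAULT, evict 3, frames=[2,7] (faults so far: 6)
  step 9: ref 3 -> FAULT, evict 2, frames=[3,7] (faults so far: 7)
  step 10: ref 5 -> FAULT, evict 7, frames=[3,5] (faults so far: 8)
  step 11: ref 7 -> FAULT, evict 3, frames=[7,5] (faults so far: 9)
  FIFO total faults: 9
--- LRU ---
  step 0: ref 3 -> FAULT, frames=[3,-] (faults so far: 1)
  step 1: ref 3 -> HIT, frames=[3,-] (faults so far: 1)
  step 2: ref 2 -> FAULT, frames=[3,2] (faults so far: 2)
  step 3: ref 5 -> FAULT, evict 3, frames=[5,2] (faults so far: 3)
  step 4: ref 5 -> HIT, frames=[5,2] (faults so far: 3)
  step 5: ref 3 -> FAULT, evict 2, frames=[5,3] (faults so far: 4)
  step 6: ref 3 -> HIT, frames=[5,3] (faults so far: 4)
  step 7: ref 2 -> FAULT, evict 5, frames=[2,3] (faults so far: 5)
  step 8: ref 7 -> FAULT, evict 3, frames=[2,7] (faults so far: 6)
  step 9: ref 3 -> FAULT, evict 2, frames=[3,7] (faults so far: 7)
  step 10: ref 5 -> FAULT, evict 7, frames=[3,5] (faults so far: 8)
  step 11: ref 7 -> FAULT, evict 3, frames=[7,5] (faults so far: 9)
  LRU total faults: 9
--- Optimal ---
  step 0: ref 3 -> FAULT, frames=[3,-] (faults so far: 1)
  step 1: ref 3 -> HIT, frames=[3,-] (faults so far: 1)
  step 2: ref 2 -> FAULT, frames=[3,2] (faults so far: 2)
  step 3: ref 5 -> FAULT, evict 2, frames=[3,5] (faults so far: 3)
  step 4: ref 5 -> HIT, frames=[3,5] (faults so far: 3)
  step 5: ref 3 -> HIT, frames=[3,5] (faults so far: 3)
  step 6: ref 3 -> HIT, frames=[3,5] (faults so far: 3)
  step 7: ref 2 -> FAULT, evict 5, frames=[3,2] (faults so far: 4)
  step 8: ref 7 -> FAULT, evict 2, frames=[3,7] (faults so far: 5)
  step 9: ref 3 -> HIT, frames=[3,7] (faults so far: 5)
  step 10: ref 5 -> FAULT, evict 3, frames=[5,7] (faults so far: 6)
  step 11: ref 7 -> HIT, frames=[5,7] (faults so far: 6)
  Optimal total faults: 6

Answer: 9 9 6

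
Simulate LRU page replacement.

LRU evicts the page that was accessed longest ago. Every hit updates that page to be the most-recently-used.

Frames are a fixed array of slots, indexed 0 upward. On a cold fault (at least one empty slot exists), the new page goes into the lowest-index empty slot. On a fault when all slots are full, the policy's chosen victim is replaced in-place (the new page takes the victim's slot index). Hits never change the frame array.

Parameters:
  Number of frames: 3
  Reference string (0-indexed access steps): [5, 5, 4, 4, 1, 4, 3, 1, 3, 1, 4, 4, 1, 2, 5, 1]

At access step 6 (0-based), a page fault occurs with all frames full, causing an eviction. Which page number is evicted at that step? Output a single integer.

Answer: 5

Derivation:
Step 0: ref 5 -> FAULT, frames=[5,-,-]
Step 1: ref 5 -> HIT, frames=[5,-,-]
Step 2: ref 4 -> FAULT, frames=[5,4,-]
Step 3: ref 4 -> HIT, frames=[5,4,-]
Step 4: ref 1 -> FAULT, frames=[5,4,1]
Step 5: ref 4 -> HIT, frames=[5,4,1]
Step 6: ref 3 -> FAULT, evict 5, frames=[3,4,1]
At step 6: evicted page 5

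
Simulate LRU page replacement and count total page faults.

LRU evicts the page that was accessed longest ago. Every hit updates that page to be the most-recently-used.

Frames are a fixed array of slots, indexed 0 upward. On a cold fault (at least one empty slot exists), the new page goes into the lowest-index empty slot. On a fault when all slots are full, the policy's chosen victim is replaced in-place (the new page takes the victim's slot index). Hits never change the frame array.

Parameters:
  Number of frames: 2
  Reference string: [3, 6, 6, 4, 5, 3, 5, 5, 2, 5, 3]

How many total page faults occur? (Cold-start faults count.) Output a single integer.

Answer: 7

Derivation:
Step 0: ref 3 → FAULT, frames=[3,-]
Step 1: ref 6 → FAULT, frames=[3,6]
Step 2: ref 6 → HIT, frames=[3,6]
Step 3: ref 4 → FAULT (evict 3), frames=[4,6]
Step 4: ref 5 → FAULT (evict 6), frames=[4,5]
Step 5: ref 3 → FAULT (evict 4), frames=[3,5]
Step 6: ref 5 → HIT, frames=[3,5]
Step 7: ref 5 → HIT, frames=[3,5]
Step 8: ref 2 → FAULT (evict 3), frames=[2,5]
Step 9: ref 5 → HIT, frames=[2,5]
Step 10: ref 3 → FAULT (evict 2), frames=[3,5]
Total faults: 7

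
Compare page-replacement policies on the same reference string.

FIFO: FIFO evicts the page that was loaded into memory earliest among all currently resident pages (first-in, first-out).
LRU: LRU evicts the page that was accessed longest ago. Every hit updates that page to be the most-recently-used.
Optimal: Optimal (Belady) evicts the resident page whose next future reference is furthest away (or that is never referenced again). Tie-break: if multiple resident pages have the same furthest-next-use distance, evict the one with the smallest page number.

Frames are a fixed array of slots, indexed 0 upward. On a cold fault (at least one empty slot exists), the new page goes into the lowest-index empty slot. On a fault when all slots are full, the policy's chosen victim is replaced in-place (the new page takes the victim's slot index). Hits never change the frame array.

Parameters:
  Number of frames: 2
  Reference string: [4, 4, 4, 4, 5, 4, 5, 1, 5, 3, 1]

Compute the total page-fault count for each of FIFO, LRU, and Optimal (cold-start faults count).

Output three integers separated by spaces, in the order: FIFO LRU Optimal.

--- FIFO ---
  step 0: ref 4 -> FAULT, frames=[4,-] (faults so far: 1)
  step 1: ref 4 -> HIT, frames=[4,-] (faults so far: 1)
  step 2: ref 4 -> HIT, frames=[4,-] (faults so far: 1)
  step 3: ref 4 -> HIT, frames=[4,-] (faults so far: 1)
  step 4: ref 5 -> FAULT, frames=[4,5] (faults so far: 2)
  step 5: ref 4 -> HIT, frames=[4,5] (faults so far: 2)
  step 6: ref 5 -> HIT, frames=[4,5] (faults so far: 2)
  step 7: ref 1 -> FAULT, evict 4, frames=[1,5] (faults so far: 3)
  step 8: ref 5 -> HIT, frames=[1,5] (faults so far: 3)
  step 9: ref 3 -> FAULT, evict 5, frames=[1,3] (faults so far: 4)
  step 10: ref 1 -> HIT, frames=[1,3] (faults so far: 4)
  FIFO total faults: 4
--- LRU ---
  step 0: ref 4 -> FAULT, frames=[4,-] (faults so far: 1)
  step 1: ref 4 -> HIT, frames=[4,-] (faults so far: 1)
  step 2: ref 4 -> HIT, frames=[4,-] (faults so far: 1)
  step 3: ref 4 -> HIT, frames=[4,-] (faults so far: 1)
  step 4: ref 5 -> FAULT, frames=[4,5] (faults so far: 2)
  step 5: ref 4 -> HIT, frames=[4,5] (faults so far: 2)
  step 6: ref 5 -> HIT, frames=[4,5] (faults so far: 2)
  step 7: ref 1 -> FAULT, evict 4, frames=[1,5] (faults so far: 3)
  step 8: ref 5 -> HIT, frames=[1,5] (faults so far: 3)
  step 9: ref 3 -> FAULT, evict 1, frames=[3,5] (faults so far: 4)
  step 10: ref 1 -> FAULT, evict 5, frames=[3,1] (faults so far: 5)
  LRU total faults: 5
--- Optimal ---
  step 0: ref 4 -> FAULT, frames=[4,-] (faults so far: 1)
  step 1: ref 4 -> HIT, frames=[4,-] (faults so far: 1)
  step 2: ref 4 -> HIT, frames=[4,-] (faults so far: 1)
  step 3: ref 4 -> HIT, frames=[4,-] (faults so far: 1)
  step 4: ref 5 -> FAULT, frames=[4,5] (faults so far: 2)
  step 5: ref 4 -> HIT, frames=[4,5] (faults so far: 2)
  step 6: ref 5 -> HIT, frames=[4,5] (faults so far: 2)
  step 7: ref 1 -> FAULT, evict 4, frames=[1,5] (faults so far: 3)
  step 8: ref 5 -> HIT, frames=[1,5] (faults so far: 3)
  step 9: ref 3 -> FAULT, evict 5, frames=[1,3] (faults so far: 4)
  step 10: ref 1 -> HIT, frames=[1,3] (faults so far: 4)
  Optimal total faults: 4

Answer: 4 5 4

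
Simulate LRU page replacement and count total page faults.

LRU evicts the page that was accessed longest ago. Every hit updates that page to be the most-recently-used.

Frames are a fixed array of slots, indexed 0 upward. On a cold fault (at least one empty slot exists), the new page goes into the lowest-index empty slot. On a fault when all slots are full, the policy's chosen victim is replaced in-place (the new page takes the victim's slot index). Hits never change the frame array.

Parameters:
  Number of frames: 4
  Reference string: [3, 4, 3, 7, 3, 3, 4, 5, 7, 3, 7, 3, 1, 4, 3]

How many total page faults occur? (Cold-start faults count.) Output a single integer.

Answer: 6

Derivation:
Step 0: ref 3 → FAULT, frames=[3,-,-,-]
Step 1: ref 4 → FAULT, frames=[3,4,-,-]
Step 2: ref 3 → HIT, frames=[3,4,-,-]
Step 3: ref 7 → FAULT, frames=[3,4,7,-]
Step 4: ref 3 → HIT, frames=[3,4,7,-]
Step 5: ref 3 → HIT, frames=[3,4,7,-]
Step 6: ref 4 → HIT, frames=[3,4,7,-]
Step 7: ref 5 → FAULT, frames=[3,4,7,5]
Step 8: ref 7 → HIT, frames=[3,4,7,5]
Step 9: ref 3 → HIT, frames=[3,4,7,5]
Step 10: ref 7 → HIT, frames=[3,4,7,5]
Step 11: ref 3 → HIT, frames=[3,4,7,5]
Step 12: ref 1 → FAULT (evict 4), frames=[3,1,7,5]
Step 13: ref 4 → FAULT (evict 5), frames=[3,1,7,4]
Step 14: ref 3 → HIT, frames=[3,1,7,4]
Total faults: 6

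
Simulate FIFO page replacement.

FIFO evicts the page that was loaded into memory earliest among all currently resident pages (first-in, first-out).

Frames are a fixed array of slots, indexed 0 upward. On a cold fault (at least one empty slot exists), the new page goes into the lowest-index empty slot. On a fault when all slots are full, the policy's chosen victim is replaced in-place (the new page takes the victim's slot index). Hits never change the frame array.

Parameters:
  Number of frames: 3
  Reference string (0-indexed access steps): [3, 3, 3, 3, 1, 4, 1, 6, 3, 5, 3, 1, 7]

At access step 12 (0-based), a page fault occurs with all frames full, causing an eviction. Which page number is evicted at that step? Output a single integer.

Step 0: ref 3 -> FAULT, frames=[3,-,-]
Step 1: ref 3 -> HIT, frames=[3,-,-]
Step 2: ref 3 -> HIT, frames=[3,-,-]
Step 3: ref 3 -> HIT, frames=[3,-,-]
Step 4: ref 1 -> FAULT, frames=[3,1,-]
Step 5: ref 4 -> FAULT, frames=[3,1,4]
Step 6: ref 1 -> HIT, frames=[3,1,4]
Step 7: ref 6 -> FAULT, evict 3, frames=[6,1,4]
Step 8: ref 3 -> FAULT, evict 1, frames=[6,3,4]
Step 9: ref 5 -> FAULT, evict 4, frames=[6,3,5]
Step 10: ref 3 -> HIT, frames=[6,3,5]
Step 11: ref 1 -> FAULT, evict 6, frames=[1,3,5]
Step 12: ref 7 -> FAULT, evict 3, frames=[1,7,5]
At step 12: evicted page 3

Answer: 3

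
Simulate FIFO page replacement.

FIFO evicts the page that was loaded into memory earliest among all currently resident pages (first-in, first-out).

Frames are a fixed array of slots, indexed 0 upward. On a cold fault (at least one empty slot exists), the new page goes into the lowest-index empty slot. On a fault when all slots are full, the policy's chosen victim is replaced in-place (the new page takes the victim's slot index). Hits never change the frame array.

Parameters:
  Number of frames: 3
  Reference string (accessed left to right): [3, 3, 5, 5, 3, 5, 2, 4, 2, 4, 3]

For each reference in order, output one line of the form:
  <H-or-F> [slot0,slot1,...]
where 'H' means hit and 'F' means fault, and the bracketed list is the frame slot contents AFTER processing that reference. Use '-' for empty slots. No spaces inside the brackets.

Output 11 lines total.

F [3,-,-]
H [3,-,-]
F [3,5,-]
H [3,5,-]
H [3,5,-]
H [3,5,-]
F [3,5,2]
F [4,5,2]
H [4,5,2]
H [4,5,2]
F [4,3,2]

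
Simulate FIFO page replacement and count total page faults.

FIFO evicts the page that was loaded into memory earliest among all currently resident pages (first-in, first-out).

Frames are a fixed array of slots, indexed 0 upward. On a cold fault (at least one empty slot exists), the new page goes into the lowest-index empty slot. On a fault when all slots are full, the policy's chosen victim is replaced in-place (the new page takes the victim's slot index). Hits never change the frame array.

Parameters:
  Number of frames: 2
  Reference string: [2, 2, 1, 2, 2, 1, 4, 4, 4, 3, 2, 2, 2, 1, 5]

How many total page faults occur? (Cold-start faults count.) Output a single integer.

Step 0: ref 2 → FAULT, frames=[2,-]
Step 1: ref 2 → HIT, frames=[2,-]
Step 2: ref 1 → FAULT, frames=[2,1]
Step 3: ref 2 → HIT, frames=[2,1]
Step 4: ref 2 → HIT, frames=[2,1]
Step 5: ref 1 → HIT, frames=[2,1]
Step 6: ref 4 → FAULT (evict 2), frames=[4,1]
Step 7: ref 4 → HIT, frames=[4,1]
Step 8: ref 4 → HIT, frames=[4,1]
Step 9: ref 3 → FAULT (evict 1), frames=[4,3]
Step 10: ref 2 → FAULT (evict 4), frames=[2,3]
Step 11: ref 2 → HIT, frames=[2,3]
Step 12: ref 2 → HIT, frames=[2,3]
Step 13: ref 1 → FAULT (evict 3), frames=[2,1]
Step 14: ref 5 → FAULT (evict 2), frames=[5,1]
Total faults: 7

Answer: 7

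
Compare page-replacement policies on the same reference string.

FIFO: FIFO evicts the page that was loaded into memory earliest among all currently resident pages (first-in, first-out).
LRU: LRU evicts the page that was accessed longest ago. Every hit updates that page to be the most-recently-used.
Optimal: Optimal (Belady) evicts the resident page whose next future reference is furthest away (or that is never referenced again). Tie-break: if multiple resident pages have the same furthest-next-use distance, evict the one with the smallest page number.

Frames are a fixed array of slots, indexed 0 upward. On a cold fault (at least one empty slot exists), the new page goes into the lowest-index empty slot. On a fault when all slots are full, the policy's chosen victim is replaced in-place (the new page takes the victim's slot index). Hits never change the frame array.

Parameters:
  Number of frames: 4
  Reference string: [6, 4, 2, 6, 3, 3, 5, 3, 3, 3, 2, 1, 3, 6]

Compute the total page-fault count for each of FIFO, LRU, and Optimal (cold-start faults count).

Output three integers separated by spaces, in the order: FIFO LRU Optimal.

Answer: 7 7 6

Derivation:
--- FIFO ---
  step 0: ref 6 -> FAULT, frames=[6,-,-,-] (faults so far: 1)
  step 1: ref 4 -> FAULT, frames=[6,4,-,-] (faults so far: 2)
  step 2: ref 2 -> FAULT, frames=[6,4,2,-] (faults so far: 3)
  step 3: ref 6 -> HIT, frames=[6,4,2,-] (faults so far: 3)
  step 4: ref 3 -> FAULT, frames=[6,4,2,3] (faults so far: 4)
  step 5: ref 3 -> HIT, frames=[6,4,2,3] (faults so far: 4)
  step 6: ref 5 -> FAULT, evict 6, frames=[5,4,2,3] (faults so far: 5)
  step 7: ref 3 -> HIT, frames=[5,4,2,3] (faults so far: 5)
  step 8: ref 3 -> HIT, frames=[5,4,2,3] (faults so far: 5)
  step 9: ref 3 -> HIT, frames=[5,4,2,3] (faults so far: 5)
  step 10: ref 2 -> HIT, frames=[5,4,2,3] (faults so far: 5)
  step 11: ref 1 -> FAULT, evict 4, frames=[5,1,2,3] (faults so far: 6)
  step 12: ref 3 -> HIT, frames=[5,1,2,3] (faults so far: 6)
  step 13: ref 6 -> FAULT, evict 2, frames=[5,1,6,3] (faults so far: 7)
  FIFO total faults: 7
--- LRU ---
  step 0: ref 6 -> FAULT, frames=[6,-,-,-] (faults so far: 1)
  step 1: ref 4 -> FAULT, frames=[6,4,-,-] (faults so far: 2)
  step 2: ref 2 -> FAULT, frames=[6,4,2,-] (faults so far: 3)
  step 3: ref 6 -> HIT, frames=[6,4,2,-] (faults so far: 3)
  step 4: ref 3 -> FAULT, frames=[6,4,2,3] (faults so far: 4)
  step 5: ref 3 -> HIT, frames=[6,4,2,3] (faults so far: 4)
  step 6: ref 5 -> FAULT, evict 4, frames=[6,5,2,3] (faults so far: 5)
  step 7: ref 3 -> HIT, frames=[6,5,2,3] (faults so far: 5)
  step 8: ref 3 -> HIT, frames=[6,5,2,3] (faults so far: 5)
  step 9: ref 3 -> HIT, frames=[6,5,2,3] (faults so far: 5)
  step 10: ref 2 -> HIT, frames=[6,5,2,3] (faults so far: 5)
  step 11: ref 1 -> FAULT, evict 6, frames=[1,5,2,3] (faults so far: 6)
  step 12: ref 3 -> HIT, frames=[1,5,2,3] (faults so far: 6)
  step 13: ref 6 -> FAULT, evict 5, frames=[1,6,2,3] (faults so far: 7)
  LRU total faults: 7
--- Optimal ---
  step 0: ref 6 -> FAULT, frames=[6,-,-,-] (faults so far: 1)
  step 1: ref 4 -> FAULT, frames=[6,4,-,-] (faults so far: 2)
  step 2: ref 2 -> FAULT, frames=[6,4,2,-] (faults so far: 3)
  step 3: ref 6 -> HIT, frames=[6,4,2,-] (faults so far: 3)
  step 4: ref 3 -> FAULT, frames=[6,4,2,3] (faults so far: 4)
  step 5: ref 3 -> HIT, frames=[6,4,2,3] (faults so far: 4)
  step 6: ref 5 -> FAULT, evict 4, frames=[6,5,2,3] (faults so far: 5)
  step 7: ref 3 -> HIT, frames=[6,5,2,3] (faults so far: 5)
  step 8: ref 3 -> HIT, frames=[6,5,2,3] (faults so far: 5)
  step 9: ref 3 -> HIT, frames=[6,5,2,3] (faults so far: 5)
  step 10: ref 2 -> HIT, frames=[6,5,2,3] (faults so far: 5)
  step 11: ref 1 -> FAULT, evict 2, frames=[6,5,1,3] (faults so far: 6)
  step 12: ref 3 -> HIT, frames=[6,5,1,3] (faults so far: 6)
  step 13: ref 6 -> HIT, frames=[6,5,1,3] (faults so far: 6)
  Optimal total faults: 6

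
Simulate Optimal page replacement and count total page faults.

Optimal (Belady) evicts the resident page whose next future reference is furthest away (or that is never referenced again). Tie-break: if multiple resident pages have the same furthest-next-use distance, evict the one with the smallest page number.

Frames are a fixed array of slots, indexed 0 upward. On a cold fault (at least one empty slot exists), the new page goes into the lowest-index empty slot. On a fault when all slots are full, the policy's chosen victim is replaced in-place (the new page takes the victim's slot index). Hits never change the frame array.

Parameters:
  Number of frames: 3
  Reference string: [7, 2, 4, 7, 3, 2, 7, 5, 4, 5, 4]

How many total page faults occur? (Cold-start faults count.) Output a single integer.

Step 0: ref 7 → FAULT, frames=[7,-,-]
Step 1: ref 2 → FAULT, frames=[7,2,-]
Step 2: ref 4 → FAULT, frames=[7,2,4]
Step 3: ref 7 → HIT, frames=[7,2,4]
Step 4: ref 3 → FAULT (evict 4), frames=[7,2,3]
Step 5: ref 2 → HIT, frames=[7,2,3]
Step 6: ref 7 → HIT, frames=[7,2,3]
Step 7: ref 5 → FAULT (evict 2), frames=[7,5,3]
Step 8: ref 4 → FAULT (evict 3), frames=[7,5,4]
Step 9: ref 5 → HIT, frames=[7,5,4]
Step 10: ref 4 → HIT, frames=[7,5,4]
Total faults: 6

Answer: 6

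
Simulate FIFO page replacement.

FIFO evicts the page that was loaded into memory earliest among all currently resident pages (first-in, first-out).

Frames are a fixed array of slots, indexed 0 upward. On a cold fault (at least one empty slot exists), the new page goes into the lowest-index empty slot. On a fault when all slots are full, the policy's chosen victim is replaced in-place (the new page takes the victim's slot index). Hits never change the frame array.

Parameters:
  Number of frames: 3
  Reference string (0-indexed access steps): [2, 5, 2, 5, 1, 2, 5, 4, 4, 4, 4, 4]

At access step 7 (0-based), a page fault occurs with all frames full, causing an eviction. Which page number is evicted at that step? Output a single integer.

Step 0: ref 2 -> FAULT, frames=[2,-,-]
Step 1: ref 5 -> FAULT, frames=[2,5,-]
Step 2: ref 2 -> HIT, frames=[2,5,-]
Step 3: ref 5 -> HIT, frames=[2,5,-]
Step 4: ref 1 -> FAULT, frames=[2,5,1]
Step 5: ref 2 -> HIT, frames=[2,5,1]
Step 6: ref 5 -> HIT, frames=[2,5,1]
Step 7: ref 4 -> FAULT, evict 2, frames=[4,5,1]
At step 7: evicted page 2

Answer: 2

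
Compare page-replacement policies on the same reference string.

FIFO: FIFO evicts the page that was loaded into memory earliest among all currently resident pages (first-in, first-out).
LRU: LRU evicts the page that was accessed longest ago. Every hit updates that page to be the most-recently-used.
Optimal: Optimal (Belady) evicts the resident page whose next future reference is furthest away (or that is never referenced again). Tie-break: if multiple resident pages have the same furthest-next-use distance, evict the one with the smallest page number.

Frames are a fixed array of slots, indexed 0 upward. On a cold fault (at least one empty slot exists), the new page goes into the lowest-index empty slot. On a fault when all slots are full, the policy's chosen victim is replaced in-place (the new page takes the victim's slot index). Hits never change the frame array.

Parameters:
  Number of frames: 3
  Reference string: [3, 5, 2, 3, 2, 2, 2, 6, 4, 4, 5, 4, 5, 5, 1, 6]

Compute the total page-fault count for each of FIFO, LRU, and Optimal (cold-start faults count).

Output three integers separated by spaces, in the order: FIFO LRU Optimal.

Answer: 8 8 6

Derivation:
--- FIFO ---
  step 0: ref 3 -> FAULT, frames=[3,-,-] (faults so far: 1)
  step 1: ref 5 -> FAULT, frames=[3,5,-] (faults so far: 2)
  step 2: ref 2 -> FAULT, frames=[3,5,2] (faults so far: 3)
  step 3: ref 3 -> HIT, frames=[3,5,2] (faults so far: 3)
  step 4: ref 2 -> HIT, frames=[3,5,2] (faults so far: 3)
  step 5: ref 2 -> HIT, frames=[3,5,2] (faults so far: 3)
  step 6: ref 2 -> HIT, frames=[3,5,2] (faults so far: 3)
  step 7: ref 6 -> FAULT, evict 3, frames=[6,5,2] (faults so far: 4)
  step 8: ref 4 -> FAULT, evict 5, frames=[6,4,2] (faults so far: 5)
  step 9: ref 4 -> HIT, frames=[6,4,2] (faults so far: 5)
  step 10: ref 5 -> FAULT, evict 2, frames=[6,4,5] (faults so far: 6)
  step 11: ref 4 -> HIT, frames=[6,4,5] (faults so far: 6)
  step 12: ref 5 -> HIT, frames=[6,4,5] (faults so far: 6)
  step 13: ref 5 -> HIT, frames=[6,4,5] (faults so far: 6)
  step 14: ref 1 -> FAULT, evict 6, frames=[1,4,5] (faults so far: 7)
  step 15: ref 6 -> FAULT, evict 4, frames=[1,6,5] (faults so far: 8)
  FIFO total faults: 8
--- LRU ---
  step 0: ref 3 -> FAULT, frames=[3,-,-] (faults so far: 1)
  step 1: ref 5 -> FAULT, frames=[3,5,-] (faults so far: 2)
  step 2: ref 2 -> FAULT, frames=[3,5,2] (faults so far: 3)
  step 3: ref 3 -> HIT, frames=[3,5,2] (faults so far: 3)
  step 4: ref 2 -> HIT, frames=[3,5,2] (faults so far: 3)
  step 5: ref 2 -> HIT, frames=[3,5,2] (faults so far: 3)
  step 6: ref 2 -> HIT, frames=[3,5,2] (faults so far: 3)
  step 7: ref 6 -> FAULT, evict 5, frames=[3,6,2] (faults so far: 4)
  step 8: ref 4 -> FAULT, evict 3, frames=[4,6,2] (faults so far: 5)
  step 9: ref 4 -> HIT, frames=[4,6,2] (faults so far: 5)
  step 10: ref 5 -> FAULT, evict 2, frames=[4,6,5] (faults so far: 6)
  step 11: ref 4 -> HIT, frames=[4,6,5] (faults so far: 6)
  step 12: ref 5 -> HIT, frames=[4,6,5] (faults so far: 6)
  step 13: ref 5 -> HIT, frames=[4,6,5] (faults so far: 6)
  step 14: ref 1 -> FAULT, evict 6, frames=[4,1,5] (faults so far: 7)
  step 15: ref 6 -> FAULT, evict 4, frames=[6,1,5] (faults so far: 8)
  LRU total faults: 8
--- Optimal ---
  step 0: ref 3 -> FAULT, frames=[3,-,-] (faults so far: 1)
  step 1: ref 5 -> FAULT, frames=[3,5,-] (faults so far: 2)
  step 2: ref 2 -> FAULT, frames=[3,5,2] (faults so far: 3)
  step 3: ref 3 -> HIT, frames=[3,5,2] (faults so far: 3)
  step 4: ref 2 -> HIT, frames=[3,5,2] (faults so far: 3)
  step 5: ref 2 -> HIT, frames=[3,5,2] (faults so far: 3)
  step 6: ref 2 -> HIT, frames=[3,5,2] (faults so far: 3)
  step 7: ref 6 -> FAULT, evict 2, frames=[3,5,6] (faults so far: 4)
  step 8: ref 4 -> FAULT, evict 3, frames=[4,5,6] (faults so far: 5)
  step 9: ref 4 -> HIT, frames=[4,5,6] (faults so far: 5)
  step 10: ref 5 -> HIT, frames=[4,5,6] (faults so far: 5)
  step 11: ref 4 -> HIT, frames=[4,5,6] (faults so far: 5)
  step 12: ref 5 -> HIT, frames=[4,5,6] (faults so far: 5)
  step 13: ref 5 -> HIT, frames=[4,5,6] (faults so far: 5)
  step 14: ref 1 -> FAULT, evict 4, frames=[1,5,6] (faults so far: 6)
  step 15: ref 6 -> HIT, frames=[1,5,6] (faults so far: 6)
  Optimal total faults: 6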